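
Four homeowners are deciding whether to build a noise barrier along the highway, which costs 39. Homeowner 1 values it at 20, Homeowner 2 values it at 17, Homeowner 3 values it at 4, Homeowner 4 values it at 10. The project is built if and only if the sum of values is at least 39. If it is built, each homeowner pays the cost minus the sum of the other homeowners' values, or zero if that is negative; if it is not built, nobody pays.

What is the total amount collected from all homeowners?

Total value 51 ≥ cost 39, so it is built.
Homeowner 1: others sum to 31; max(0, 39 - 31) = 8.
Homeowner 2: others sum to 34; max(0, 39 - 34) = 5.
Homeowner 3: others sum to 47; max(0, 39 - 47) = 0.
Homeowner 4: others sum to 41; max(0, 39 - 41) = 0.
Total collected = 8 + 5 + 0 + 0 = 13.

13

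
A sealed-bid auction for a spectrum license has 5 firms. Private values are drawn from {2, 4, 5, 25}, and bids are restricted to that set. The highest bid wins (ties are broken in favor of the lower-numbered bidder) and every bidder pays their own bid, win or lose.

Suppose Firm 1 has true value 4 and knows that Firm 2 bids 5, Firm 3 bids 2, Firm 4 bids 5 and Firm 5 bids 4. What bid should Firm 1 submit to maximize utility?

Bid 2: loses but pays 2, utility -2.
Bid 4: loses but pays 4, utility -4.
Bid 5: wins, pays 5, utility 4 - 5 = -1.
Bid 25: wins, pays 25, utility 4 - 25 = -21.
The best choice is 5 with utility -1.

5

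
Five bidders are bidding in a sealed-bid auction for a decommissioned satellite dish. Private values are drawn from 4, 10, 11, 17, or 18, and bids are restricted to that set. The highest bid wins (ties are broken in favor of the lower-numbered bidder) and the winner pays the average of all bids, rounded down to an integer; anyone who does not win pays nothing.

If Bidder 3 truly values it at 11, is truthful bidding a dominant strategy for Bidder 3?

No

Consider the case where Bidder 1 bids 4, Bidder 2 bids 4, Bidder 4 bids 4 and Bidder 5 bids 17.
Truthful bid 11: loses, pays 0, utility 0.
Bid 17 instead: wins, pays 9, utility 11 - 9 = 2.
Since 2 > 0, bidding 17 is strictly better here, so truthful bidding is not dominant.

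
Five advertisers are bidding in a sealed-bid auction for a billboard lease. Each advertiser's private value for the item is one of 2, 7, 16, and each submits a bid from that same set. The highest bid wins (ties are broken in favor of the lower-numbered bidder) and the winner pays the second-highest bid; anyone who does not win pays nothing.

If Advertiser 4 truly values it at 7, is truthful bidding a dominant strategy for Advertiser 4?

Yes

Check each profile of the others' bids and compare truth against every alternative bid.
Others bid (2, 2, 2, 2): truth gives 5, best alternative gives 5.
Others bid (2, 2, 2, 7): truth gives 0, best alternative gives 0.
Others bid (2, 2, 2, 16): truth gives 0, best alternative gives 0.
Others bid (2, 2, 7, 2): truth gives 0, best alternative gives 0.
Others bid (2, 2, 7, 7): truth gives 0, best alternative gives 0.
Others bid (2, 2, 7, 16): truth gives 0, best alternative gives 0.
(Remaining 75 profiles checked similarly; truth is weakly best in each.)
In every case the truthful bid is at least as good as any alternative, so it is a dominant strategy.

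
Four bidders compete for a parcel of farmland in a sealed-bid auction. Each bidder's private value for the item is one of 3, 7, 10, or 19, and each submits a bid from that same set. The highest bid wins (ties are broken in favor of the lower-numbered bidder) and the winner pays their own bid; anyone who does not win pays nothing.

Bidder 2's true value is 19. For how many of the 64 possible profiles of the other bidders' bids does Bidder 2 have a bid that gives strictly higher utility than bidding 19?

18

Others bid (3, 3, 3): truth gives 0; bid 7 gives 12 > 0. Violating.
Others bid (3, 3, 7): truth gives 0; bid 7 gives 12 > 0. Violating.
Others bid (3, 3, 10): truth gives 0; bid 10 gives 9 > 0. Violating.
Others bid (3, 7, 3): truth gives 0; bid 7 gives 12 > 0. Violating.
Others bid (3, 3, 19): truth gives 0; no alternative beats it.
Others bid (3, 7, 19): truth gives 0; no alternative beats it.
(Checking all 64 profiles: 18 have a profitable deviation, 46 do not.)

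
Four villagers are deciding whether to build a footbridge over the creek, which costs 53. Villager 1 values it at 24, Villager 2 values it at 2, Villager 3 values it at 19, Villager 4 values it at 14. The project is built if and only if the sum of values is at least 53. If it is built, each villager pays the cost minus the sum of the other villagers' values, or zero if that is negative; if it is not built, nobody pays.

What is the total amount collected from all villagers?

39

Total value 59 ≥ cost 53, so it is built.
Villager 1: others sum to 35; max(0, 53 - 35) = 18.
Villager 2: others sum to 57; max(0, 53 - 57) = 0.
Villager 3: others sum to 40; max(0, 53 - 40) = 13.
Villager 4: others sum to 45; max(0, 53 - 45) = 8.
Total collected = 18 + 0 + 13 + 8 = 39.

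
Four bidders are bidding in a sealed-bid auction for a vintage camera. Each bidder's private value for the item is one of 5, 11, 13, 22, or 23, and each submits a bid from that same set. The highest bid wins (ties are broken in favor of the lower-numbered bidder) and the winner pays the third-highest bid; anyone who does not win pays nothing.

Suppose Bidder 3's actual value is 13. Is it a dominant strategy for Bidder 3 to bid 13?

Consider the case where Bidder 1 bids 5, Bidder 2 bids 5 and Bidder 4 bids 22.
Truthful bid 13: loses, pays 0, utility 0.
Bid 22 instead: wins, pays 5, utility 13 - 5 = 8.
Since 8 > 0, bidding 22 is strictly better here, so truthful bidding is not dominant.

No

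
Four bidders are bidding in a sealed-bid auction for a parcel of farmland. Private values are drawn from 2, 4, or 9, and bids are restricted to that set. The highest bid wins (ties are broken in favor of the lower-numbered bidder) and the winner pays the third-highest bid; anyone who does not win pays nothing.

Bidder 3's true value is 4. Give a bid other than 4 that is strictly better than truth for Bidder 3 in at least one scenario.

9

Suppose Bidder 1 bids 2, Bidder 2 bids 2 and Bidder 4 bids 9.
Bid 4: loses, pays 0, utility 0.
Bid 9: wins, pays 2, utility 4 - 2 = 2.
So bidding 9 beats truth here (2 > 0).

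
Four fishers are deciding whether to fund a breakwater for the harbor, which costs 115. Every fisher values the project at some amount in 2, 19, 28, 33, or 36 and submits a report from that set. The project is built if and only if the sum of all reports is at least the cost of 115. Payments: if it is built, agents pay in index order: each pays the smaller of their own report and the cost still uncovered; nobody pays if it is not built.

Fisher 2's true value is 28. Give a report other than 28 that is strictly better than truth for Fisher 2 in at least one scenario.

Suppose Fisher 1 reports 28, Fisher 3 reports 33 and Fisher 4 reports 36.
Report 28: project built, pays 28, utility 28 - 28 = 0.
Report 19: project built, pays 19, utility 28 - 19 = 9.
So reporting 19 beats truth here (9 > 0).

19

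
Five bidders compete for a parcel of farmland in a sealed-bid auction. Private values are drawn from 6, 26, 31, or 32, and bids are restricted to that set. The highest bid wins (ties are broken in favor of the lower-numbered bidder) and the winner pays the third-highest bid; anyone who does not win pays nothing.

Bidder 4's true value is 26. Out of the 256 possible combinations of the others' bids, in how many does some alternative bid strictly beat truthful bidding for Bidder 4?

Others bid (6, 6, 6, 31): truth gives 0; bid 31 gives 20 > 0. Violating.
Others bid (6, 6, 6, 32): truth gives 0; bid 32 gives 20 > 0. Violating.
Others bid (6, 6, 26, 6): truth gives 0; bid 31 gives 20 > 0. Violating.
Others bid (6, 6, 31, 6): truth gives 0; bid 32 gives 20 > 0. Violating.
Others bid (6, 6, 6, 6): truth gives 20; no alternative beats it.
Others bid (6, 6, 6, 26): truth gives 20; no alternative beats it.
(Checking all 256 profiles: 8 have a profitable deviation, 248 do not.)

8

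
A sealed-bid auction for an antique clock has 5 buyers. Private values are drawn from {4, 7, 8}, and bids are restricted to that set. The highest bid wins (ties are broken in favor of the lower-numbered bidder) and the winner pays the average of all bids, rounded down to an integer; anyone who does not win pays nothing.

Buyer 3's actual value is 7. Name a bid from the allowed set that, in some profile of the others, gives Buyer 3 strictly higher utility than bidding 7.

Suppose Buyer 1 bids 4, Buyer 2 bids 4, Buyer 4 bids 4 and Buyer 5 bids 8.
Bid 7: loses, pays 0, utility 0.
Bid 8: wins, pays 5, utility 7 - 5 = 2.
So bidding 8 beats truth here (2 > 0).

8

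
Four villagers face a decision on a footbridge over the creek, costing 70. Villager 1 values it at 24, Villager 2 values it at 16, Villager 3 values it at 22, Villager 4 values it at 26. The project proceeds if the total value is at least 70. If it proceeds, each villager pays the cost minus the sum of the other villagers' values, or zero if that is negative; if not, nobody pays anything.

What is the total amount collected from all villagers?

18

Total value 88 ≥ cost 70, so it is built.
Villager 1: others sum to 64; max(0, 70 - 64) = 6.
Villager 2: others sum to 72; max(0, 70 - 72) = 0.
Villager 3: others sum to 66; max(0, 70 - 66) = 4.
Villager 4: others sum to 62; max(0, 70 - 62) = 8.
Total collected = 6 + 0 + 4 + 8 = 18.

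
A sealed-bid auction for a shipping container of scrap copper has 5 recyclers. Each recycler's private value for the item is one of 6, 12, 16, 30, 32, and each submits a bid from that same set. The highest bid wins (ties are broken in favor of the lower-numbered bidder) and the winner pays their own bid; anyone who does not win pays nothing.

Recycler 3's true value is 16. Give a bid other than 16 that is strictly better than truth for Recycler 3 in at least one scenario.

Suppose Recycler 1 bids 6, Recycler 2 bids 6, Recycler 4 bids 6 and Recycler 5 bids 6.
Bid 16: wins, pays 16, utility 16 - 16 = 0.
Bid 12: wins, pays 12, utility 16 - 12 = 4.
So bidding 12 beats truth here (4 > 0).

12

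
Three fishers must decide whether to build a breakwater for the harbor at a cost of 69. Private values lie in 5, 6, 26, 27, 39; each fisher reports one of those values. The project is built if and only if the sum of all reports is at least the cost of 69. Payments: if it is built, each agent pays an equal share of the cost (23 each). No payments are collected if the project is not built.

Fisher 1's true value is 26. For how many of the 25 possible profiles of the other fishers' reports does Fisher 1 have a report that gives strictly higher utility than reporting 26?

Others report (5, 26): truth gives 0; report 39 gives 3 > 0. Violating.
Others report (5, 27): truth gives 0; report 39 gives 3 > 0. Violating.
Others report (6, 26): truth gives 0; report 39 gives 3 > 0. Violating.
Others report (6, 27): truth gives 0; report 39 gives 3 > 0. Violating.
Others report (5, 5): truth gives 0; no alternative beats it.
Others report (5, 6): truth gives 0; no alternative beats it.
(Checking all 25 profiles: 8 have a profitable deviation, 17 do not.)

8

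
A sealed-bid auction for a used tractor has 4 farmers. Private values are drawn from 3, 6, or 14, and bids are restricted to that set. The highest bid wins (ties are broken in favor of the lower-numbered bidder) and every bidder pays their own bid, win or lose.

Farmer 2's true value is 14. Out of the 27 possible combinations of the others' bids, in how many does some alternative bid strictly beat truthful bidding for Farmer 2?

Others bid (3, 3, 3): truth gives 0; bid 6 gives 8 > 0. Violating.
Others bid (3, 3, 6): truth gives 0; bid 6 gives 8 > 0. Violating.
Others bid (3, 6, 3): truth gives 0; bid 6 gives 8 > 0. Violating.
Others bid (3, 6, 6): truth gives 0; bid 6 gives 8 > 0. Violating.
Others bid (3, 3, 14): truth gives 0; no alternative beats it.
Others bid (3, 6, 14): truth gives 0; no alternative beats it.
(Checking all 27 profiles: 13 have a profitable deviation, 14 do not.)

13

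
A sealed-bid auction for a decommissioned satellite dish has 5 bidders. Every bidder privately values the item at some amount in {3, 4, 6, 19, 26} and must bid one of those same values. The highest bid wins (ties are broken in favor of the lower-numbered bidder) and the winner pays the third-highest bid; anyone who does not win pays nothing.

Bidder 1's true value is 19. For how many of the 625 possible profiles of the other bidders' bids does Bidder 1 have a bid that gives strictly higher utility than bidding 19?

108

Others bid (3, 3, 3, 26): truth gives 0; bid 26 gives 16 > 0. Violating.
Others bid (3, 3, 4, 26): truth gives 0; bid 26 gives 15 > 0. Violating.
Others bid (3, 3, 6, 26): truth gives 0; bid 26 gives 13 > 0. Violating.
Others bid (3, 3, 26, 3): truth gives 0; bid 26 gives 16 > 0. Violating.
Others bid (3, 3, 3, 3): truth gives 16; no alternative beats it.
Others bid (3, 3, 3, 4): truth gives 16; no alternative beats it.
(Checking all 625 profiles: 108 have a profitable deviation, 517 do not.)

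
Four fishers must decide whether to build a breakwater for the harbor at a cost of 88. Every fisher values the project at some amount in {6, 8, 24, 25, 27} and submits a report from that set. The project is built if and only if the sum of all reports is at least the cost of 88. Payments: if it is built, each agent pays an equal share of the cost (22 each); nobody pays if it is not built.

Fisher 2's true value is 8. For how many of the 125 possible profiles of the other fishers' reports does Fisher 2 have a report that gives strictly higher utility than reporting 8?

Others report (27, 27, 27): truth gives -14; report 6 gives 0 > -14. Violating.
Others report (6, 6, 6): truth gives 0; no alternative beats it.
Others report (6, 6, 8): truth gives 0; no alternative beats it.
(Checking all 125 profiles: 1 has a profitable deviation, 124 do not.)

1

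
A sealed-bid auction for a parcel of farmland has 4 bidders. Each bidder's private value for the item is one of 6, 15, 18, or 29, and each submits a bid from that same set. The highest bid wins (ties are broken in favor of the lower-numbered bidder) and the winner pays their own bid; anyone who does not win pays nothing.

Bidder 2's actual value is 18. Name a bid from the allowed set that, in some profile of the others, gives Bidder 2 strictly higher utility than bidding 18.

Suppose Bidder 1 bids 6, Bidder 3 bids 6 and Bidder 4 bids 6.
Bid 18: wins, pays 18, utility 18 - 18 = 0.
Bid 15: wins, pays 15, utility 18 - 15 = 3.
So bidding 15 beats truth here (3 > 0).

15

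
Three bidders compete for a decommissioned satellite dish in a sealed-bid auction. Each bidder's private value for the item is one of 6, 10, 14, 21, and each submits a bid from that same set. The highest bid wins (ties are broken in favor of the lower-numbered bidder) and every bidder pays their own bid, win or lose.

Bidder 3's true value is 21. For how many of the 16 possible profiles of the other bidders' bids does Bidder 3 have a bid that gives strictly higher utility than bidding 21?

11

Others bid (6, 6): truth gives 0; bid 10 gives 11 > 0. Violating.
Others bid (6, 10): truth gives 0; bid 14 gives 7 > 0. Violating.
Others bid (6, 21): truth gives -21; bid 6 gives -6 > -21. Violating.
Others bid (10, 6): truth gives 0; bid 14 gives 7 > 0. Violating.
Others bid (6, 14): truth gives 0; no alternative beats it.
Others bid (10, 14): truth gives 0; no alternative beats it.
(Checking all 16 profiles: 11 have a profitable deviation, 5 do not.)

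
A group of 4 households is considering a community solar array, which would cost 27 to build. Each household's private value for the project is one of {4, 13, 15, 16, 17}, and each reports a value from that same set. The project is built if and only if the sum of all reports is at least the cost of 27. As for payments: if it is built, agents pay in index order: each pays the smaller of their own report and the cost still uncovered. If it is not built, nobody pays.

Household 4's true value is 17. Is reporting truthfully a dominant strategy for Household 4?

Yes

Check each profile of the others' reports and compare truth against every alternative report.
Others report (4, 13, 13): truth gives 17, best alternative gives 17.
Others report (4, 13, 15): truth gives 17, best alternative gives 17.
Others report (4, 13, 16): truth gives 17, best alternative gives 17.
Others report (4, 13, 17): truth gives 17, best alternative gives 17.
Others report (4, 15, 13): truth gives 17, best alternative gives 17.
Others report (4, 15, 15): truth gives 17, best alternative gives 17.
(Remaining 119 profiles checked similarly; truth is weakly best in each.)
In every case the truthful report is at least as good as any alternative, so it is a dominant strategy.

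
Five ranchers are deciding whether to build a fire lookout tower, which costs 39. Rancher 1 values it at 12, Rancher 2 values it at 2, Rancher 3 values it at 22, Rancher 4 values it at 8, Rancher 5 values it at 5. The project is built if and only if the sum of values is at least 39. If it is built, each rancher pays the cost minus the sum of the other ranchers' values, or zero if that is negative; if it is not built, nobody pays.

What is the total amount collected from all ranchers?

Total value 49 ≥ cost 39, so it is built.
Rancher 1: others sum to 37; max(0, 39 - 37) = 2.
Rancher 2: others sum to 47; max(0, 39 - 47) = 0.
Rancher 3: others sum to 27; max(0, 39 - 27) = 12.
Rancher 4: others sum to 41; max(0, 39 - 41) = 0.
Rancher 5: others sum to 44; max(0, 39 - 44) = 0.
Total collected = 2 + 0 + 12 + 0 + 0 = 14.

14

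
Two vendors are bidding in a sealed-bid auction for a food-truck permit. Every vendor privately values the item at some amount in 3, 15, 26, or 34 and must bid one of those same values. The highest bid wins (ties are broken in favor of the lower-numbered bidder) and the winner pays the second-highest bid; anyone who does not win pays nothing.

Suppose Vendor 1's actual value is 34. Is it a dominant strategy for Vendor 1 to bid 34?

Check each profile of the others' bids and compare truth against every alternative bid.
Others bid (3): truth gives 31, best alternative gives 31.
Others bid (15): truth gives 19, best alternative gives 19.
Others bid (26): truth gives 8, best alternative gives 8.
Others bid (34): truth gives 0, best alternative gives 0.
In every case the truthful bid is at least as good as any alternative, so it is a dominant strategy.

Yes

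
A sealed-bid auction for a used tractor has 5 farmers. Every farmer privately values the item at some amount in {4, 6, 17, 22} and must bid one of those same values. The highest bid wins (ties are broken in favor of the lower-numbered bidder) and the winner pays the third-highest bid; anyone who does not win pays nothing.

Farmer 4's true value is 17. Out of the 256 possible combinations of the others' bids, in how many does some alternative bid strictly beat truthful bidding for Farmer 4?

32

Others bid (4, 4, 4, 22): truth gives 0; bid 22 gives 13 > 0. Violating.
Others bid (4, 4, 6, 22): truth gives 0; bid 22 gives 11 > 0. Violating.
Others bid (4, 4, 17, 4): truth gives 0; bid 22 gives 13 > 0. Violating.
Others bid (4, 4, 17, 6): truth gives 0; bid 22 gives 11 > 0. Violating.
Others bid (4, 4, 4, 4): truth gives 13; no alternative beats it.
Others bid (4, 4, 4, 6): truth gives 13; no alternative beats it.
(Checking all 256 profiles: 32 have a profitable deviation, 224 do not.)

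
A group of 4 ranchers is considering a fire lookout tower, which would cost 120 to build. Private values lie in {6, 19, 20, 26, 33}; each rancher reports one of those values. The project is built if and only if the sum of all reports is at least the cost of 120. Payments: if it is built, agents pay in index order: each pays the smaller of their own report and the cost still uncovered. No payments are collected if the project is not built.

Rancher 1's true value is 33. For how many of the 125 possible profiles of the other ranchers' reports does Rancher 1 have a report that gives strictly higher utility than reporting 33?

Others report (33, 33, 33): truth gives 0; report 26 gives 7 > 0. Violating.
Others report (6, 6, 6): truth gives 0; no alternative beats it.
Others report (6, 6, 19): truth gives 0; no alternative beats it.
(Checking all 125 profiles: 1 has a profitable deviation, 124 do not.)

1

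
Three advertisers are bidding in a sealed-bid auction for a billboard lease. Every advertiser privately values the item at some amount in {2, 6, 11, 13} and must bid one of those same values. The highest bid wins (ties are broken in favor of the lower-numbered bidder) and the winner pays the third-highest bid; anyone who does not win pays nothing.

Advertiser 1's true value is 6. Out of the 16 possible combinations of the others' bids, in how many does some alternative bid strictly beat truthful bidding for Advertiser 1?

4

Others bid (2, 11): truth gives 0; bid 11 gives 4 > 0. Violating.
Others bid (2, 13): truth gives 0; bid 13 gives 4 > 0. Violating.
Others bid (11, 2): truth gives 0; bid 11 gives 4 > 0. Violating.
Others bid (13, 2): truth gives 0; bid 13 gives 4 > 0. Violating.
Others bid (2, 2): truth gives 4; no alternative beats it.
Others bid (2, 6): truth gives 4; no alternative beats it.
(Checking all 16 profiles: 4 have a profitable deviation, 12 do not.)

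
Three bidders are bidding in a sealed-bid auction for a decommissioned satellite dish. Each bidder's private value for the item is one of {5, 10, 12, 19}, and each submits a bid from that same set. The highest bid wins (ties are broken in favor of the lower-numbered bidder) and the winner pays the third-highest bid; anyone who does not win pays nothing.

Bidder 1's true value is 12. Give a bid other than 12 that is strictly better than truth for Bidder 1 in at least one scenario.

19

Suppose Bidder 2 bids 5 and Bidder 3 bids 19.
Bid 12: loses, pays 0, utility 0.
Bid 19: wins, pays 5, utility 12 - 5 = 7.
So bidding 19 beats truth here (7 > 0).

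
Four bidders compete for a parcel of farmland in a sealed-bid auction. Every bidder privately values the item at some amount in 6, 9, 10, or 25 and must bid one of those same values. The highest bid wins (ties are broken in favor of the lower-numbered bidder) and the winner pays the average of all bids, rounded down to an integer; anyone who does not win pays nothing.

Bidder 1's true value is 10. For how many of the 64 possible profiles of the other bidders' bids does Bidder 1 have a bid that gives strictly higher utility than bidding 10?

1

Others bid (6, 6, 6): truth gives 3; bid 6 gives 4 > 3. Violating.
Others bid (6, 6, 9): truth gives 3; no alternative beats it.
Others bid (6, 6, 10): truth gives 2; no alternative beats it.
(Checking all 64 profiles: 1 has a profitable deviation, 63 do not.)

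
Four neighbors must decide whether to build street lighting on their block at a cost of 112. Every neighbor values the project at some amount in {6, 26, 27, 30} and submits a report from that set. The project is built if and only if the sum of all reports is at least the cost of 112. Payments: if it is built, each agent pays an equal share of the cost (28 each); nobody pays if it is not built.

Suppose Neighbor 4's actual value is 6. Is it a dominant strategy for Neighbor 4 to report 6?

Check each profile of the others' reports and compare truth against every alternative report.
Others report (26, 30, 30): truth gives 0, best alternative gives -22.
Others report (27, 30, 30): truth gives 0, best alternative gives -22.
Others report (30, 26, 30): truth gives 0, best alternative gives -22.
Others report (30, 27, 30): truth gives 0, best alternative gives -22.
Others report (30, 30, 26): truth gives 0, best alternative gives -22.
Others report (30, 30, 27): truth gives 0, best alternative gives -22.
(Remaining 58 profiles checked similarly; truth is weakly best in each.)
In every case the truthful report is at least as good as any alternative, so it is a dominant strategy.

Yes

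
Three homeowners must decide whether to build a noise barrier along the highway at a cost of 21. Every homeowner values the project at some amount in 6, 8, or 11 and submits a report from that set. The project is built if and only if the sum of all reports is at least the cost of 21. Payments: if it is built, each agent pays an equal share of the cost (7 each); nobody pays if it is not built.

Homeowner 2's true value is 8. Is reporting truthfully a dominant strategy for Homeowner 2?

Consider the case where Homeowner 1 reports 6 and Homeowner 3 reports 6.
Truthful report 8: project not built, utility 0.
Report 11 instead: project built, pays 7, utility 8 - 7 = 1.
Since 1 > 0, reporting 11 is strictly better here, so truthful reporting is not dominant.

No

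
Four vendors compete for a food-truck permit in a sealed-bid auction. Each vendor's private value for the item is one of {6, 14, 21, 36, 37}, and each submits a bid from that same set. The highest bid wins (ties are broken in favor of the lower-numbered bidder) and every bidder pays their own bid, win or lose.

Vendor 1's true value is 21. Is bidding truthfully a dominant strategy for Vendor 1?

Consider the case where Vendor 2 bids 6, Vendor 3 bids 6 and Vendor 4 bids 6.
Truthful bid 21: wins, pays 21, utility 21 - 21 = 0.
Bid 6 instead: wins, pays 6, utility 21 - 6 = 15.
Since 15 > 0, bidding 6 is strictly better here, so truthful bidding is not dominant.

No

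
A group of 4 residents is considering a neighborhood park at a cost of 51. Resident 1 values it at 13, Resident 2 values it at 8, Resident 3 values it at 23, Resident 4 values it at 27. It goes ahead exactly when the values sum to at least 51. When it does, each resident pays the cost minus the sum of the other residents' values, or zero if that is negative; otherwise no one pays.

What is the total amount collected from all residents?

Total value 71 ≥ cost 51, so it is built.
Resident 1: others sum to 58; max(0, 51 - 58) = 0.
Resident 2: others sum to 63; max(0, 51 - 63) = 0.
Resident 3: others sum to 48; max(0, 51 - 48) = 3.
Resident 4: others sum to 44; max(0, 51 - 44) = 7.
Total collected = 0 + 0 + 3 + 7 = 10.

10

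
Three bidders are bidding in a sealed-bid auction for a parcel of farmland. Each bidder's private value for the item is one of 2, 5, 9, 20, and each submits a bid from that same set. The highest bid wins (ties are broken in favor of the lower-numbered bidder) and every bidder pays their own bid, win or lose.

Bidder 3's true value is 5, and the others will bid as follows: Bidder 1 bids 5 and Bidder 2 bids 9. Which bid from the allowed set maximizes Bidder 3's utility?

Bid 2: loses but pays 2, utility -2.
Bid 5: loses but pays 5, utility -5.
Bid 9: loses but pays 9, utility -9.
Bid 20: wins, pays 20, utility 5 - 20 = -15.
The best choice is 2 with utility -2.

2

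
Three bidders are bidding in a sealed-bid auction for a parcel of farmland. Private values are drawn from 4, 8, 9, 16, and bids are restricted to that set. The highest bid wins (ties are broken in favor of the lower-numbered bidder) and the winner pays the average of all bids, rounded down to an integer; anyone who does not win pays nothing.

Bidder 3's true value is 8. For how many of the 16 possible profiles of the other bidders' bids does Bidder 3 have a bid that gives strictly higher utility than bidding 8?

Others bid (4, 8): truth gives 0; bid 9 gives 1 > 0. Violating.
Others bid (8, 4): truth gives 0; bid 9 gives 1 > 0. Violating.
Others bid (4, 4): truth gives 3; no alternative beats it.
Others bid (4, 9): truth gives 0; no alternative beats it.
(Checking all 16 profiles: 2 have a profitable deviation, 14 do not.)

2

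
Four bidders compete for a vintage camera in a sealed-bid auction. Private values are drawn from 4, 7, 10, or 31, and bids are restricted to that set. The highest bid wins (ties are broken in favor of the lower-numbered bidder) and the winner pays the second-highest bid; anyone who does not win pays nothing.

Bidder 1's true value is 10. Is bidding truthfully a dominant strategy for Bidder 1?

Check each profile of the others' bids and compare truth against every alternative bid.
Others bid (4, 4, 4): truth gives 6, best alternative gives 6.
Others bid (4, 4, 7): truth gives 3, best alternative gives 3.
Others bid (4, 7, 4): truth gives 3, best alternative gives 3.
Others bid (4, 7, 7): truth gives 3, best alternative gives 3.
Others bid (7, 4, 4): truth gives 3, best alternative gives 3.
Others bid (7, 4, 7): truth gives 3, best alternative gives 3.
(Remaining 58 profiles checked similarly; truth is weakly best in each.)
In every case the truthful bid is at least as good as any alternative, so it is a dominant strategy.

Yes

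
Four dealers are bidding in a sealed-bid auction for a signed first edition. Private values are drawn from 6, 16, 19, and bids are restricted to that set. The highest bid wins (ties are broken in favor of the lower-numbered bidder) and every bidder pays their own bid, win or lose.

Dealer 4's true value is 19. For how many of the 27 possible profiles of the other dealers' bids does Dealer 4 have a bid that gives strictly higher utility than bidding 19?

20

Others bid (6, 6, 6): truth gives 0; bid 16 gives 3 > 0. Violating.
Others bid (6, 6, 19): truth gives -19; bid 6 gives -6 > -19. Violating.
Others bid (6, 16, 19): truth gives -19; bid 6 gives -6 > -19. Violating.
Others bid (6, 19, 6): truth gives -19; bid 6 gives -6 > -19. Violating.
Others bid (6, 6, 16): truth gives 0; no alternative beats it.
Others bid (6, 16, 6): truth gives 0; no alternative beats it.
(Checking all 27 profiles: 20 have a profitable deviation, 7 do not.)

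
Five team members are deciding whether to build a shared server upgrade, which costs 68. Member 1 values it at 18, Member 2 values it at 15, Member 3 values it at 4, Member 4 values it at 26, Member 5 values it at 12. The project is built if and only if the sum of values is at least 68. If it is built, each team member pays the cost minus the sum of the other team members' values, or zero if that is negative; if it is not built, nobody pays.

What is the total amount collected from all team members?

43

Total value 75 ≥ cost 68, so it is built.
Member 1: others sum to 57; max(0, 68 - 57) = 11.
Member 2: others sum to 60; max(0, 68 - 60) = 8.
Member 3: others sum to 71; max(0, 68 - 71) = 0.
Member 4: others sum to 49; max(0, 68 - 49) = 19.
Member 5: others sum to 63; max(0, 68 - 63) = 5.
Total collected = 11 + 8 + 0 + 19 + 5 = 43.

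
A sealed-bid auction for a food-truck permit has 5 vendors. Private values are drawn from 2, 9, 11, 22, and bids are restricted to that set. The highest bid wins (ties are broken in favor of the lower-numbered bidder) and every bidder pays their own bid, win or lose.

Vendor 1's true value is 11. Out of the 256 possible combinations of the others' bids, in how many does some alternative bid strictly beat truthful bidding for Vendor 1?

Others bid (2, 2, 2, 2): truth gives 0; bid 2 gives 9 > 0. Violating.
Others bid (2, 2, 2, 9): truth gives 0; bid 9 gives 2 > 0. Violating.
Others bid (2, 2, 2, 22): truth gives -11; bid 2 gives -2 > -11. Violating.
Others bid (2, 2, 9, 2): truth gives 0; bid 9 gives 2 > 0. Violating.
Others bid (2, 2, 2, 11): truth gives 0; no alternative beats it.
Others bid (2, 2, 9, 11): truth gives 0; no alternative beats it.
(Checking all 256 profiles: 191 have a profitable deviation, 65 do not.)

191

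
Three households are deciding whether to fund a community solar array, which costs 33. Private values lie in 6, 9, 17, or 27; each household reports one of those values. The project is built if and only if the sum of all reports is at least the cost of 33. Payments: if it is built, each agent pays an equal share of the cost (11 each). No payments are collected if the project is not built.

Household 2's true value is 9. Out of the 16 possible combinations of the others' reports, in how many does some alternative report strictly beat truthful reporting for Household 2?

2

Others report (9, 17): truth gives -2; report 6 gives 0 > -2. Violating.
Others report (17, 9): truth gives -2; report 6 gives 0 > -2. Violating.
Others report (6, 6): truth gives 0; no alternative beats it.
Others report (6, 9): truth gives 0; no alternative beats it.
(Checking all 16 profiles: 2 have a profitable deviation, 14 do not.)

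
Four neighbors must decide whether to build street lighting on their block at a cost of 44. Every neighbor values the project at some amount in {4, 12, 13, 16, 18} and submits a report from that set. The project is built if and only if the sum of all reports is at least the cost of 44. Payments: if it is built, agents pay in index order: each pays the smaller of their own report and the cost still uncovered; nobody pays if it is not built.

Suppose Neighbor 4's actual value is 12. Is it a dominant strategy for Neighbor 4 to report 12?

Yes

Check each profile of the others' reports and compare truth against every alternative report.
Others report (12, 16, 16): truth gives 12, best alternative gives 12.
Others report (12, 16, 18): truth gives 12, best alternative gives 12.
Others report (12, 18, 16): truth gives 12, best alternative gives 12.
Others report (12, 18, 18): truth gives 12, best alternative gives 12.
Others report (13, 13, 18): truth gives 12, best alternative gives 12.
Others report (13, 16, 16): truth gives 12, best alternative gives 12.
(Remaining 119 profiles checked similarly; truth is weakly best in each.)
In every case the truthful report is at least as good as any alternative, so it is a dominant strategy.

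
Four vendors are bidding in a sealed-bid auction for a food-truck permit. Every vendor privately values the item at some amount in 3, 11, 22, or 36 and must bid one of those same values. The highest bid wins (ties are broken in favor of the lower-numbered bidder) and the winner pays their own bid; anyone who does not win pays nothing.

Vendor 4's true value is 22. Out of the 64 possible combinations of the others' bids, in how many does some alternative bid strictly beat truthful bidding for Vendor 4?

1

Others bid (3, 3, 3): truth gives 0; bid 11 gives 11 > 0. Violating.
Others bid (3, 3, 11): truth gives 0; no alternative beats it.
Others bid (3, 3, 22): truth gives 0; no alternative beats it.
(Checking all 64 profiles: 1 has a profitable deviation, 63 do not.)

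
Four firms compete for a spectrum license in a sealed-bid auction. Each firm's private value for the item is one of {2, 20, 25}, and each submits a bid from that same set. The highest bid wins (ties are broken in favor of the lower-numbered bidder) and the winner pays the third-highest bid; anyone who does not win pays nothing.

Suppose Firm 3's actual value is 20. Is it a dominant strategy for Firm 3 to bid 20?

Consider the case where Firm 1 bids 2, Firm 2 bids 2 and Firm 4 bids 25.
Truthful bid 20: loses, pays 0, utility 0.
Bid 25 instead: wins, pays 2, utility 20 - 2 = 18.
Since 18 > 0, bidding 25 is strictly better here, so truthful bidding is not dominant.

No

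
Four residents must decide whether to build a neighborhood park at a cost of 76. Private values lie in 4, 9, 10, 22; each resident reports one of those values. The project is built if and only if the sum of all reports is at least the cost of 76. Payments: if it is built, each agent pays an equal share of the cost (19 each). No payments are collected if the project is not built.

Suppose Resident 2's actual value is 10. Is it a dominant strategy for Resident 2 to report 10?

Consider the case where Resident 1 reports 22, Resident 3 reports 22 and Resident 4 reports 22.
Truthful report 10: project built, pays 19, utility 10 - 19 = -9.
Report 4 instead: project not built, utility 0.
Since 0 > -9, reporting 4 is strictly better here, so truthful reporting is not dominant.

No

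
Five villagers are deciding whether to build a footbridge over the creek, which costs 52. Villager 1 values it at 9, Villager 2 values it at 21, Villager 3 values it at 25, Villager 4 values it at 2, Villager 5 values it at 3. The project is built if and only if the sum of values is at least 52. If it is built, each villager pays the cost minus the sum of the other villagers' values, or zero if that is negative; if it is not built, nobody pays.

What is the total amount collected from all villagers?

Total value 60 ≥ cost 52, so it is built.
Villager 1: others sum to 51; max(0, 52 - 51) = 1.
Villager 2: others sum to 39; max(0, 52 - 39) = 13.
Villager 3: others sum to 35; max(0, 52 - 35) = 17.
Villager 4: others sum to 58; max(0, 52 - 58) = 0.
Villager 5: others sum to 57; max(0, 52 - 57) = 0.
Total collected = 1 + 13 + 17 + 0 + 0 = 31.

31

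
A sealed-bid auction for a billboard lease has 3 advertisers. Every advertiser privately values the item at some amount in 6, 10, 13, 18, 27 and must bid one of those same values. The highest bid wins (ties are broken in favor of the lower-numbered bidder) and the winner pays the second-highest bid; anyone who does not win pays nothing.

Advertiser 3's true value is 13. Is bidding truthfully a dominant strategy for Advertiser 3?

Check each profile of the others' bids and compare truth against every alternative bid.
Others bid (6, 6): truth gives 7, best alternative gives 7.
Others bid (6, 10): truth gives 3, best alternative gives 3.
Others bid (10, 6): truth gives 3, best alternative gives 3.
Others bid (10, 10): truth gives 3, best alternative gives 3.
Others bid (6, 13): truth gives 0, best alternative gives 0.
Others bid (6, 18): truth gives 0, best alternative gives 0.
(Remaining 19 profiles checked similarly; truth is weakly best in each.)
In every case the truthful bid is at least as good as any alternative, so it is a dominant strategy.

Yes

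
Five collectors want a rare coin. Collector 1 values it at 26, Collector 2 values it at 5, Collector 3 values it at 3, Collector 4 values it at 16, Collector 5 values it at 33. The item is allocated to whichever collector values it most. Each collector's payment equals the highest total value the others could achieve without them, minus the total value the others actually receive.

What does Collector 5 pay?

26

Collector 5 has the highest value and receives the item.
Without Collector 5, the item would go to the next-highest value, 26, so the others could achieve 26.
With Collector 5 present and winning, the others receive nothing, so their total is 0.
Payment = 26 - 0 = 26.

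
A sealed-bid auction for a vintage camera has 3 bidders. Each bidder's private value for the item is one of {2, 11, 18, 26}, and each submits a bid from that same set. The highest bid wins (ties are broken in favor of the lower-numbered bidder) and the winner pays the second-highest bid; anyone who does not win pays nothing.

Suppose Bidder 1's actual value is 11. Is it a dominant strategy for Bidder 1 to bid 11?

Check each profile of the others' bids and compare truth against every alternative bid.
Others bid (2, 2): truth gives 9, best alternative gives 9.
Others bid (2, 11): truth gives 0, best alternative gives 0.
Others bid (2, 18): truth gives 0, best alternative gives 0.
Others bid (2, 26): truth gives 0, best alternative gives 0.
Others bid (11, 2): truth gives 0, best alternative gives 0.
Others bid (11, 11): truth gives 0, best alternative gives 0.
(Remaining 10 profiles checked similarly; truth is weakly best in each.)
In every case the truthful bid is at least as good as any alternative, so it is a dominant strategy.

Yes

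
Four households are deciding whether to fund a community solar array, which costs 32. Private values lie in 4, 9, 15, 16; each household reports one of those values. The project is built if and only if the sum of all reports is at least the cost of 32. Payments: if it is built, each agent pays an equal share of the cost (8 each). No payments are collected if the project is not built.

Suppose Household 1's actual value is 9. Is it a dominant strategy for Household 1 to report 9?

No

Consider the case where Household 2 reports 4, Household 3 reports 4 and Household 4 reports 9.
Truthful report 9: project not built, utility 0.
Report 15 instead: project built, pays 8, utility 9 - 8 = 1.
Since 1 > 0, reporting 15 is strictly better here, so truthful reporting is not dominant.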